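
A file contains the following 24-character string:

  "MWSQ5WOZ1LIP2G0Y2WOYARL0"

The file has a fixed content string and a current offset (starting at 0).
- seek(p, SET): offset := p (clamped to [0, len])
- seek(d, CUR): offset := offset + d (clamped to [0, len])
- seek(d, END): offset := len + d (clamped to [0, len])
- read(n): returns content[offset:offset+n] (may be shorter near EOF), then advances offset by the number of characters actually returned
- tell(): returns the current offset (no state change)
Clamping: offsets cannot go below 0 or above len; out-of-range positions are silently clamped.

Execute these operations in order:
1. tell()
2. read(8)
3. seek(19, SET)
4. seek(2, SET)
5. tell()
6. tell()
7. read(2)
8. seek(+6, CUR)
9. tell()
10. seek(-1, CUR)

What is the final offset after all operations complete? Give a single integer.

After 1 (tell()): offset=0
After 2 (read(8)): returned 'MWSQ5WOZ', offset=8
After 3 (seek(19, SET)): offset=19
After 4 (seek(2, SET)): offset=2
After 5 (tell()): offset=2
After 6 (tell()): offset=2
After 7 (read(2)): returned 'SQ', offset=4
After 8 (seek(+6, CUR)): offset=10
After 9 (tell()): offset=10
After 10 (seek(-1, CUR)): offset=9

Answer: 9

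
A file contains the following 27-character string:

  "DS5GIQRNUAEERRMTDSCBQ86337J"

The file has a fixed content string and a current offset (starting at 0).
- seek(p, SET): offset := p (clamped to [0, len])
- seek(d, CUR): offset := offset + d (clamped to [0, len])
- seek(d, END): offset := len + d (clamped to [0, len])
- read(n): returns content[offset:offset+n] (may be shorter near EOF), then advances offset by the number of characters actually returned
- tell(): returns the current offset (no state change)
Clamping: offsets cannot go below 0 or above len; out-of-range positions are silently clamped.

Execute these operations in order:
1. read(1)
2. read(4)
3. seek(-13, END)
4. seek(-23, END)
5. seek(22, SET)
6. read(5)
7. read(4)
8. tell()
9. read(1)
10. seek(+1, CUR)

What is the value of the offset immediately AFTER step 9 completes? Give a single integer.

After 1 (read(1)): returned 'D', offset=1
After 2 (read(4)): returned 'S5GI', offset=5
After 3 (seek(-13, END)): offset=14
After 4 (seek(-23, END)): offset=4
After 5 (seek(22, SET)): offset=22
After 6 (read(5)): returned '6337J', offset=27
After 7 (read(4)): returned '', offset=27
After 8 (tell()): offset=27
After 9 (read(1)): returned '', offset=27

Answer: 27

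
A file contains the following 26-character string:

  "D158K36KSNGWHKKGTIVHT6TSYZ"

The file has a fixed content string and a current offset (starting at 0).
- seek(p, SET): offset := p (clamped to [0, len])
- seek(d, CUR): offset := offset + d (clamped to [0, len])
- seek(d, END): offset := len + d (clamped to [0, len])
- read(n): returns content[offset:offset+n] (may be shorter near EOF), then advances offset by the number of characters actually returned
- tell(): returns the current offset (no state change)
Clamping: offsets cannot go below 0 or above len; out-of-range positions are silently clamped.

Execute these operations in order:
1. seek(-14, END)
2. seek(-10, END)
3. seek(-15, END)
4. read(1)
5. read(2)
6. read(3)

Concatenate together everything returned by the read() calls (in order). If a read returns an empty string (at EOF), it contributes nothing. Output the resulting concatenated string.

Answer: WHKKGT

Derivation:
After 1 (seek(-14, END)): offset=12
After 2 (seek(-10, END)): offset=16
After 3 (seek(-15, END)): offset=11
After 4 (read(1)): returned 'W', offset=12
After 5 (read(2)): returned 'HK', offset=14
After 6 (read(3)): returned 'KGT', offset=17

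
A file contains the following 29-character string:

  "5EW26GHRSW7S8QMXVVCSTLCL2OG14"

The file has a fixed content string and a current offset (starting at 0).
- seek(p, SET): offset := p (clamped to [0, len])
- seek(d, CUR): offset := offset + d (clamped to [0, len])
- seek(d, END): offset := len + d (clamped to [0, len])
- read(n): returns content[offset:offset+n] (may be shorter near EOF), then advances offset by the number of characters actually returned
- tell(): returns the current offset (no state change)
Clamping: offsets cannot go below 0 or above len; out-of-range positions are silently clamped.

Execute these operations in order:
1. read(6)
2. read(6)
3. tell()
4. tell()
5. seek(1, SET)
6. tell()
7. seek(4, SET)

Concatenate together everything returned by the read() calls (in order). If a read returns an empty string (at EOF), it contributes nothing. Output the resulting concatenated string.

Answer: 5EW26GHRSW7S

Derivation:
After 1 (read(6)): returned '5EW26G', offset=6
After 2 (read(6)): returned 'HRSW7S', offset=12
After 3 (tell()): offset=12
After 4 (tell()): offset=12
After 5 (seek(1, SET)): offset=1
After 6 (tell()): offset=1
After 7 (seek(4, SET)): offset=4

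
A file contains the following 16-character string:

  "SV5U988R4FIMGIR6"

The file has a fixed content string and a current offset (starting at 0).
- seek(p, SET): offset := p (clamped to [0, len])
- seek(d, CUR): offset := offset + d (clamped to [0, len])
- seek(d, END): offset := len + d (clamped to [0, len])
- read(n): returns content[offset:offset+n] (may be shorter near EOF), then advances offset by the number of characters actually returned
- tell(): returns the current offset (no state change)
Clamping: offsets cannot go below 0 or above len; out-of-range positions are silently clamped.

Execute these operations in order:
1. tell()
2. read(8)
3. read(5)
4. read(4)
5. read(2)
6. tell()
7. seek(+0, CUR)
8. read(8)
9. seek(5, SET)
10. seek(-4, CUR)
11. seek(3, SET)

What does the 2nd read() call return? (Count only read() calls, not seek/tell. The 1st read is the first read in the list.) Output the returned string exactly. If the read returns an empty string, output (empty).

Answer: 4FIMG

Derivation:
After 1 (tell()): offset=0
After 2 (read(8)): returned 'SV5U988R', offset=8
After 3 (read(5)): returned '4FIMG', offset=13
After 4 (read(4)): returned 'IR6', offset=16
After 5 (read(2)): returned '', offset=16
After 6 (tell()): offset=16
After 7 (seek(+0, CUR)): offset=16
After 8 (read(8)): returned '', offset=16
After 9 (seek(5, SET)): offset=5
After 10 (seek(-4, CUR)): offset=1
After 11 (seek(3, SET)): offset=3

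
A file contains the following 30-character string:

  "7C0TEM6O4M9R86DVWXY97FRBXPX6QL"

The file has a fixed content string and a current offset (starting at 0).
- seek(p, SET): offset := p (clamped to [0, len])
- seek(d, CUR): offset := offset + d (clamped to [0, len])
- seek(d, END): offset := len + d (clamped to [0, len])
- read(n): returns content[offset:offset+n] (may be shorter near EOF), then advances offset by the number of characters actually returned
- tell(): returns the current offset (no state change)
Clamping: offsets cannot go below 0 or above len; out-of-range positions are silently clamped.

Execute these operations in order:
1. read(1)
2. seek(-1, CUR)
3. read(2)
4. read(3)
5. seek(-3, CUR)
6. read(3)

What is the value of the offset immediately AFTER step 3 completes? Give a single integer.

After 1 (read(1)): returned '7', offset=1
After 2 (seek(-1, CUR)): offset=0
After 3 (read(2)): returned '7C', offset=2

Answer: 2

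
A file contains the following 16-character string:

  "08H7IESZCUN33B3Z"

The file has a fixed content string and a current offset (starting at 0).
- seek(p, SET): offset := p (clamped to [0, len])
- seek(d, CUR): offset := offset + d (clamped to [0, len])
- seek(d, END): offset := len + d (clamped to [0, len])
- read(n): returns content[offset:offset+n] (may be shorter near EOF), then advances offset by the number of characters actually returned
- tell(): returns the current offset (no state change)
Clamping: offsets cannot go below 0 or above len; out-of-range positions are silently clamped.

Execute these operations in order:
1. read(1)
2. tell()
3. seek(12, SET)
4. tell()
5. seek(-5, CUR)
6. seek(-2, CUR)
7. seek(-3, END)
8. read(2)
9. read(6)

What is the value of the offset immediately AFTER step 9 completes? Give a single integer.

After 1 (read(1)): returned '0', offset=1
After 2 (tell()): offset=1
After 3 (seek(12, SET)): offset=12
After 4 (tell()): offset=12
After 5 (seek(-5, CUR)): offset=7
After 6 (seek(-2, CUR)): offset=5
After 7 (seek(-3, END)): offset=13
After 8 (read(2)): returned 'B3', offset=15
After 9 (read(6)): returned 'Z', offset=16

Answer: 16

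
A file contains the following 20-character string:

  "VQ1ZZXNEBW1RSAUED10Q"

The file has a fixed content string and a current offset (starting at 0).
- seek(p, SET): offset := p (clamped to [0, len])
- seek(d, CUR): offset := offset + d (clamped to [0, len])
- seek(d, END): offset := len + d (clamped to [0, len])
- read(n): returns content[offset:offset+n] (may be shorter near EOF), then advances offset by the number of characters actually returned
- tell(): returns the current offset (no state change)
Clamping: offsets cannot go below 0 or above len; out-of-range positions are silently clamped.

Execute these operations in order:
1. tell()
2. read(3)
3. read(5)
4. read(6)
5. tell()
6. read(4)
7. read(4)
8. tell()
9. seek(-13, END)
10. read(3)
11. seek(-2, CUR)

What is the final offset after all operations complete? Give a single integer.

After 1 (tell()): offset=0
After 2 (read(3)): returned 'VQ1', offset=3
After 3 (read(5)): returned 'ZZXNE', offset=8
After 4 (read(6)): returned 'BW1RSA', offset=14
After 5 (tell()): offset=14
After 6 (read(4)): returned 'UED1', offset=18
After 7 (read(4)): returned '0Q', offset=20
After 8 (tell()): offset=20
After 9 (seek(-13, END)): offset=7
After 10 (read(3)): returned 'EBW', offset=10
After 11 (seek(-2, CUR)): offset=8

Answer: 8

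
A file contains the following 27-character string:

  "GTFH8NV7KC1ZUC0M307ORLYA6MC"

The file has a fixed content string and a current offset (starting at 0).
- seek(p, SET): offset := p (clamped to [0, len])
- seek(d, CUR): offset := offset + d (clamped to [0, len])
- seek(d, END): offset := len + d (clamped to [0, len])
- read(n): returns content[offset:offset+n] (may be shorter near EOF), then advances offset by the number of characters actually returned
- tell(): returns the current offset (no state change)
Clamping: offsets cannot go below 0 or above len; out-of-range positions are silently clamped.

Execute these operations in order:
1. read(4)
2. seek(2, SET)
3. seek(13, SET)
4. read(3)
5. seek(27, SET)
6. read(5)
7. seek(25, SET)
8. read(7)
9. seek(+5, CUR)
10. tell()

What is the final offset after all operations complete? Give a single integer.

Answer: 27

Derivation:
After 1 (read(4)): returned 'GTFH', offset=4
After 2 (seek(2, SET)): offset=2
After 3 (seek(13, SET)): offset=13
After 4 (read(3)): returned 'C0M', offset=16
After 5 (seek(27, SET)): offset=27
After 6 (read(5)): returned '', offset=27
After 7 (seek(25, SET)): offset=25
After 8 (read(7)): returned 'MC', offset=27
After 9 (seek(+5, CUR)): offset=27
After 10 (tell()): offset=27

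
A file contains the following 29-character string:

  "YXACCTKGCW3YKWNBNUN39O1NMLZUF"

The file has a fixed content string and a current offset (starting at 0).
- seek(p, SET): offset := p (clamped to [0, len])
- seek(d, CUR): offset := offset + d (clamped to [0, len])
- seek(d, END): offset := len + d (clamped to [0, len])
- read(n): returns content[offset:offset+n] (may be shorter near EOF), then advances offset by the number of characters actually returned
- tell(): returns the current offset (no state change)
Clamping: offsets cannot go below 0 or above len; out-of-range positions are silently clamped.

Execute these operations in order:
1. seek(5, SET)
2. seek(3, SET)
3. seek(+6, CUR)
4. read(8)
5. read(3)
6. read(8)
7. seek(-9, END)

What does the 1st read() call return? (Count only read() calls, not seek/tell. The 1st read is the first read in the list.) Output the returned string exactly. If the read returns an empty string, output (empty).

After 1 (seek(5, SET)): offset=5
After 2 (seek(3, SET)): offset=3
After 3 (seek(+6, CUR)): offset=9
After 4 (read(8)): returned 'W3YKWNBN', offset=17
After 5 (read(3)): returned 'UN3', offset=20
After 6 (read(8)): returned '9O1NMLZU', offset=28
After 7 (seek(-9, END)): offset=20

Answer: W3YKWNBN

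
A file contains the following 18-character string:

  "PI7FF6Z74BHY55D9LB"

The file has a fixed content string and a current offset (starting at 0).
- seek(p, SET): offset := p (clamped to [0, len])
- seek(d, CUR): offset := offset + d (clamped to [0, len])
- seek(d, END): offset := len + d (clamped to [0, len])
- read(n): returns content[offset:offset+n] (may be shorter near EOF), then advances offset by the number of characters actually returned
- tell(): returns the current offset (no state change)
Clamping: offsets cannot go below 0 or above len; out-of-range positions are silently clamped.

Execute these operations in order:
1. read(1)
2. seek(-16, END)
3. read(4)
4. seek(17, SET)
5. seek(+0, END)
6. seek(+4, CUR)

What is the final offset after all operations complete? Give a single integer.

Answer: 18

Derivation:
After 1 (read(1)): returned 'P', offset=1
After 2 (seek(-16, END)): offset=2
After 3 (read(4)): returned '7FF6', offset=6
After 4 (seek(17, SET)): offset=17
After 5 (seek(+0, END)): offset=18
After 6 (seek(+4, CUR)): offset=18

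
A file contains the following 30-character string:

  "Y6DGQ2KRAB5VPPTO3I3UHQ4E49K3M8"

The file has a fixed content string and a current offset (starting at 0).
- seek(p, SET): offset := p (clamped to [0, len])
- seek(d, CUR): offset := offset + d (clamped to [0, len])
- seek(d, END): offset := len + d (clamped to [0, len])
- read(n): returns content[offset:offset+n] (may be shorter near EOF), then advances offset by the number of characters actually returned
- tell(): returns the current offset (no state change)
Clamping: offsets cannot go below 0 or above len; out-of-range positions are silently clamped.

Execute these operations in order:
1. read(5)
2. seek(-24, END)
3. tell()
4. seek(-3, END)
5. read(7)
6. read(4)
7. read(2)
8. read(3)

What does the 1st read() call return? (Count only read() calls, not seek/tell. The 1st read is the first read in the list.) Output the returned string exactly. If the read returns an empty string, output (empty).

After 1 (read(5)): returned 'Y6DGQ', offset=5
After 2 (seek(-24, END)): offset=6
After 3 (tell()): offset=6
After 4 (seek(-3, END)): offset=27
After 5 (read(7)): returned '3M8', offset=30
After 6 (read(4)): returned '', offset=30
After 7 (read(2)): returned '', offset=30
After 8 (read(3)): returned '', offset=30

Answer: Y6DGQ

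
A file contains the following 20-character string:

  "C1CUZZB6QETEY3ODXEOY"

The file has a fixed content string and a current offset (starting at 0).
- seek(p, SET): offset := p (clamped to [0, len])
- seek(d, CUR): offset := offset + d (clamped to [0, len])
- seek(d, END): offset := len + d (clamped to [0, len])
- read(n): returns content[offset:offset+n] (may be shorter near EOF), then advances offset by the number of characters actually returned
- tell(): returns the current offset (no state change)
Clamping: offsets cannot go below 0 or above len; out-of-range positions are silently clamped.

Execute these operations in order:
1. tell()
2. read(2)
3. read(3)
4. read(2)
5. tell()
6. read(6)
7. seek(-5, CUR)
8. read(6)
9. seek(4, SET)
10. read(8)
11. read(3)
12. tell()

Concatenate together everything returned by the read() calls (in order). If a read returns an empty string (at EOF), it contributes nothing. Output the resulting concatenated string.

After 1 (tell()): offset=0
After 2 (read(2)): returned 'C1', offset=2
After 3 (read(3)): returned 'CUZ', offset=5
After 4 (read(2)): returned 'ZB', offset=7
After 5 (tell()): offset=7
After 6 (read(6)): returned '6QETEY', offset=13
After 7 (seek(-5, CUR)): offset=8
After 8 (read(6)): returned 'QETEY3', offset=14
After 9 (seek(4, SET)): offset=4
After 10 (read(8)): returned 'ZZB6QETE', offset=12
After 11 (read(3)): returned 'Y3O', offset=15
After 12 (tell()): offset=15

Answer: C1CUZZB6QETEYQETEY3ZZB6QETEY3O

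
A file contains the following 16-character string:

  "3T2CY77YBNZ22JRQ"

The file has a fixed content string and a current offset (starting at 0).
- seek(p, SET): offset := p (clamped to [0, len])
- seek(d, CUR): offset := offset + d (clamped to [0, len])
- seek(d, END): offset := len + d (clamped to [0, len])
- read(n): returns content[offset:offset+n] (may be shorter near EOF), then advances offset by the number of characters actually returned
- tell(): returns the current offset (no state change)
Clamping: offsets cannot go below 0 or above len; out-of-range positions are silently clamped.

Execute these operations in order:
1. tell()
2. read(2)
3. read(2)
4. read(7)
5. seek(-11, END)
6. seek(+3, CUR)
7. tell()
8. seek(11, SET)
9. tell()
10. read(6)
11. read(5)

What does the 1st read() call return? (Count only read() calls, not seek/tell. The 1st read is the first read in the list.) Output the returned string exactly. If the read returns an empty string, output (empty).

Answer: 3T

Derivation:
After 1 (tell()): offset=0
After 2 (read(2)): returned '3T', offset=2
After 3 (read(2)): returned '2C', offset=4
After 4 (read(7)): returned 'Y77YBNZ', offset=11
After 5 (seek(-11, END)): offset=5
After 6 (seek(+3, CUR)): offset=8
After 7 (tell()): offset=8
After 8 (seek(11, SET)): offset=11
After 9 (tell()): offset=11
After 10 (read(6)): returned '22JRQ', offset=16
After 11 (read(5)): returned '', offset=16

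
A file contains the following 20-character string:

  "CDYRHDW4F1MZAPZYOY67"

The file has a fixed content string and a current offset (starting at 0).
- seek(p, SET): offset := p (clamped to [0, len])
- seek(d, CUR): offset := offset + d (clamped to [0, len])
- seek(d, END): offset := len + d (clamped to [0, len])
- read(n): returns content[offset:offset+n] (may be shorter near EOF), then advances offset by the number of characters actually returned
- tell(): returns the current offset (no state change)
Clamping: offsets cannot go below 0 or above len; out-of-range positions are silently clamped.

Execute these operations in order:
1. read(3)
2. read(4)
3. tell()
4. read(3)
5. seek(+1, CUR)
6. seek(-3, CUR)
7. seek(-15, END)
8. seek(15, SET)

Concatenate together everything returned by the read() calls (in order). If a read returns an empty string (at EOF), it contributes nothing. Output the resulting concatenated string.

Answer: CDYRHDW4F1

Derivation:
After 1 (read(3)): returned 'CDY', offset=3
After 2 (read(4)): returned 'RHDW', offset=7
After 3 (tell()): offset=7
After 4 (read(3)): returned '4F1', offset=10
After 5 (seek(+1, CUR)): offset=11
After 6 (seek(-3, CUR)): offset=8
After 7 (seek(-15, END)): offset=5
After 8 (seek(15, SET)): offset=15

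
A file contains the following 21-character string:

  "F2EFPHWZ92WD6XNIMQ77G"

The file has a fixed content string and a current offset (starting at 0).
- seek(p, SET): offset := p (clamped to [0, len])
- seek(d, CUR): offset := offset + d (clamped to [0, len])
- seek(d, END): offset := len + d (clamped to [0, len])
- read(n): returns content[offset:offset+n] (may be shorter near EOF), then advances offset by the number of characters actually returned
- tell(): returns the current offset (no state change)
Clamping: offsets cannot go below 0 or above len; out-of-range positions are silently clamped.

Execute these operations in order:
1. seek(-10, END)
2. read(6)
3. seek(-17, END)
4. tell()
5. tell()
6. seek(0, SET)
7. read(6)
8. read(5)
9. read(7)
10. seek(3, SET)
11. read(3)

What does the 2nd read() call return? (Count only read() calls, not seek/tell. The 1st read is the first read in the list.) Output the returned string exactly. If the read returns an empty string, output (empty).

After 1 (seek(-10, END)): offset=11
After 2 (read(6)): returned 'D6XNIM', offset=17
After 3 (seek(-17, END)): offset=4
After 4 (tell()): offset=4
After 5 (tell()): offset=4
After 6 (seek(0, SET)): offset=0
After 7 (read(6)): returned 'F2EFPH', offset=6
After 8 (read(5)): returned 'WZ92W', offset=11
After 9 (read(7)): returned 'D6XNIMQ', offset=18
After 10 (seek(3, SET)): offset=3
After 11 (read(3)): returned 'FPH', offset=6

Answer: F2EFPH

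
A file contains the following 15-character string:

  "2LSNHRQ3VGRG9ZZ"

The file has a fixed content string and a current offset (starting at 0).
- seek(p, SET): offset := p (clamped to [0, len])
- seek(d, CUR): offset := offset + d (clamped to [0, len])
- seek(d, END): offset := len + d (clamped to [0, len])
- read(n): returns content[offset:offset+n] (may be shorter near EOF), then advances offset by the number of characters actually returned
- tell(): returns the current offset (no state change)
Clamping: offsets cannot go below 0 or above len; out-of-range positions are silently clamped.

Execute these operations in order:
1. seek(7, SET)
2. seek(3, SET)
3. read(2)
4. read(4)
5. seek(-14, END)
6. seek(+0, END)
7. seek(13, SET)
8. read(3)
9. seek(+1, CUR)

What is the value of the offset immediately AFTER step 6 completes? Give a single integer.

Answer: 15

Derivation:
After 1 (seek(7, SET)): offset=7
After 2 (seek(3, SET)): offset=3
After 3 (read(2)): returned 'NH', offset=5
After 4 (read(4)): returned 'RQ3V', offset=9
After 5 (seek(-14, END)): offset=1
After 6 (seek(+0, END)): offset=15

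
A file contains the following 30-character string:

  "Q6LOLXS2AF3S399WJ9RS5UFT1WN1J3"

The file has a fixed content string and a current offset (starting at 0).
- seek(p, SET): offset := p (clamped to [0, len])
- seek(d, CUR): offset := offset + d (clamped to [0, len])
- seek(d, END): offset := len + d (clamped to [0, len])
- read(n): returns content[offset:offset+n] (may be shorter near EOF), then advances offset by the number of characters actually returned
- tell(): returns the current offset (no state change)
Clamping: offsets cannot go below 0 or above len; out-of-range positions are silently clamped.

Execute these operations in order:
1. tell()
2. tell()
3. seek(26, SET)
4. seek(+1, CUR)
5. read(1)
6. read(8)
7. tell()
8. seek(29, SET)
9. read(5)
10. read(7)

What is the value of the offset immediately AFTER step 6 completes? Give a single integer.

After 1 (tell()): offset=0
After 2 (tell()): offset=0
After 3 (seek(26, SET)): offset=26
After 4 (seek(+1, CUR)): offset=27
After 5 (read(1)): returned '1', offset=28
After 6 (read(8)): returned 'J3', offset=30

Answer: 30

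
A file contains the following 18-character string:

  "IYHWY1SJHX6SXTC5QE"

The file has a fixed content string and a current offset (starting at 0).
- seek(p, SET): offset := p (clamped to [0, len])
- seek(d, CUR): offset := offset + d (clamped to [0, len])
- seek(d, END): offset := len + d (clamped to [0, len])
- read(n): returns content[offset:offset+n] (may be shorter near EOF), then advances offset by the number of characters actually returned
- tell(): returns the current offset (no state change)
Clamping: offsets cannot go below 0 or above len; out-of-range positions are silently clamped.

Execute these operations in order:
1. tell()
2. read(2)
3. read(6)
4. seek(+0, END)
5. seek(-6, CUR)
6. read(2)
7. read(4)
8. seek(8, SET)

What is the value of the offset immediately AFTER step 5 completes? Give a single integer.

After 1 (tell()): offset=0
After 2 (read(2)): returned 'IY', offset=2
After 3 (read(6)): returned 'HWY1SJ', offset=8
After 4 (seek(+0, END)): offset=18
After 5 (seek(-6, CUR)): offset=12

Answer: 12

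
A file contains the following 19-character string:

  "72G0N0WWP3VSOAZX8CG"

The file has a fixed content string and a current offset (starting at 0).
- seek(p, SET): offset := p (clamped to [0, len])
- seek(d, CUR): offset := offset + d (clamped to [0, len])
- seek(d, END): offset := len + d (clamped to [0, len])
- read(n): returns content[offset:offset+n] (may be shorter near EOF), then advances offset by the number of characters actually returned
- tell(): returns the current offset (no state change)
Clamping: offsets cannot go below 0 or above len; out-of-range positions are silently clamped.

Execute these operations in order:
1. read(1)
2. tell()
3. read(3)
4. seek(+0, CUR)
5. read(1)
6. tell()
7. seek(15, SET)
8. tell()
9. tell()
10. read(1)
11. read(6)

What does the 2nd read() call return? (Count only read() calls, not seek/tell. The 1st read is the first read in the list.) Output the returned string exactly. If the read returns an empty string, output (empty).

After 1 (read(1)): returned '7', offset=1
After 2 (tell()): offset=1
After 3 (read(3)): returned '2G0', offset=4
After 4 (seek(+0, CUR)): offset=4
After 5 (read(1)): returned 'N', offset=5
After 6 (tell()): offset=5
After 7 (seek(15, SET)): offset=15
After 8 (tell()): offset=15
After 9 (tell()): offset=15
After 10 (read(1)): returned 'X', offset=16
After 11 (read(6)): returned '8CG', offset=19

Answer: 2G0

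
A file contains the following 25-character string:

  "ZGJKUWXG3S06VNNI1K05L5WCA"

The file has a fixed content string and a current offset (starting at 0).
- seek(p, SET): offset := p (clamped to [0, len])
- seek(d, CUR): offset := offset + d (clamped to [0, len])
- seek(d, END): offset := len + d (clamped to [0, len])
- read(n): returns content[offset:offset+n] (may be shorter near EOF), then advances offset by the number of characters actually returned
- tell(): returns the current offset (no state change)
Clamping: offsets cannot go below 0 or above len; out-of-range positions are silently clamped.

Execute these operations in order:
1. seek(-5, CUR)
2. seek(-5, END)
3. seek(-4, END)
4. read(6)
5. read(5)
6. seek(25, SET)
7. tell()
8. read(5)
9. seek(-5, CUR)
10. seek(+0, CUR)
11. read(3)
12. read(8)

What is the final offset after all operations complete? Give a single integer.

After 1 (seek(-5, CUR)): offset=0
After 2 (seek(-5, END)): offset=20
After 3 (seek(-4, END)): offset=21
After 4 (read(6)): returned '5WCA', offset=25
After 5 (read(5)): returned '', offset=25
After 6 (seek(25, SET)): offset=25
After 7 (tell()): offset=25
After 8 (read(5)): returned '', offset=25
After 9 (seek(-5, CUR)): offset=20
After 10 (seek(+0, CUR)): offset=20
After 11 (read(3)): returned 'L5W', offset=23
After 12 (read(8)): returned 'CA', offset=25

Answer: 25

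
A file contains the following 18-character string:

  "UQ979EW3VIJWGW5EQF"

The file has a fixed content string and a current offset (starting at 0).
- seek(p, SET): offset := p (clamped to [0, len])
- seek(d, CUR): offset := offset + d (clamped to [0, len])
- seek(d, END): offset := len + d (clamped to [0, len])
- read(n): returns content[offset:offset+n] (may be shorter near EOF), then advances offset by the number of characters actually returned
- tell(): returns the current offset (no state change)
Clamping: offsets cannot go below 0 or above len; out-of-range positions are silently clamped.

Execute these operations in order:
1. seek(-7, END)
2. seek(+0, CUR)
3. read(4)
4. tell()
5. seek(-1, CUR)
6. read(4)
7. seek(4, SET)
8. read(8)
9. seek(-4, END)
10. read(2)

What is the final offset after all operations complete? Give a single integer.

After 1 (seek(-7, END)): offset=11
After 2 (seek(+0, CUR)): offset=11
After 3 (read(4)): returned 'WGW5', offset=15
After 4 (tell()): offset=15
After 5 (seek(-1, CUR)): offset=14
After 6 (read(4)): returned '5EQF', offset=18
After 7 (seek(4, SET)): offset=4
After 8 (read(8)): returned '9EW3VIJW', offset=12
After 9 (seek(-4, END)): offset=14
After 10 (read(2)): returned '5E', offset=16

Answer: 16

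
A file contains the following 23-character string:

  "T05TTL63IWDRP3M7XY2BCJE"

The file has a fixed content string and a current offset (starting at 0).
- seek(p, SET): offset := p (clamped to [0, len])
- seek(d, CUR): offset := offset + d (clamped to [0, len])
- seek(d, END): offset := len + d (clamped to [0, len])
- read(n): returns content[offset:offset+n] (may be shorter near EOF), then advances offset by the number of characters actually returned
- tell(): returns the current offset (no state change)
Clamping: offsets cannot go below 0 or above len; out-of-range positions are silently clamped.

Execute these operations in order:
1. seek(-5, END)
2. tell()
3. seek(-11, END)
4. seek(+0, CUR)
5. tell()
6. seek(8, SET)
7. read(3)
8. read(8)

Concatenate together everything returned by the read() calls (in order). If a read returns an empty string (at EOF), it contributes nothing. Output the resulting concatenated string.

After 1 (seek(-5, END)): offset=18
After 2 (tell()): offset=18
After 3 (seek(-11, END)): offset=12
After 4 (seek(+0, CUR)): offset=12
After 5 (tell()): offset=12
After 6 (seek(8, SET)): offset=8
After 7 (read(3)): returned 'IWD', offset=11
After 8 (read(8)): returned 'RP3M7XY2', offset=19

Answer: IWDRP3M7XY2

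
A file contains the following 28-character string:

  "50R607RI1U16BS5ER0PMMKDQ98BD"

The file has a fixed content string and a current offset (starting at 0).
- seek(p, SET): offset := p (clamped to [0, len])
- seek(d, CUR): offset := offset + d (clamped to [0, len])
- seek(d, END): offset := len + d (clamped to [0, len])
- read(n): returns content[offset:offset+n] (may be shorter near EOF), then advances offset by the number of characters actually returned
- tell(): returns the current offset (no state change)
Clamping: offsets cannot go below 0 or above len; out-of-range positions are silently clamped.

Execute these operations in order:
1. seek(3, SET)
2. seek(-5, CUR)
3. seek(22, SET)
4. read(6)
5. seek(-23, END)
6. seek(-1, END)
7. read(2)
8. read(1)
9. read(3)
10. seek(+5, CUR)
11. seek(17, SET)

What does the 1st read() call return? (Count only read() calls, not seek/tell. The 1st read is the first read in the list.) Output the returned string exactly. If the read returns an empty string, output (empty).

Answer: DQ98BD

Derivation:
After 1 (seek(3, SET)): offset=3
After 2 (seek(-5, CUR)): offset=0
After 3 (seek(22, SET)): offset=22
After 4 (read(6)): returned 'DQ98BD', offset=28
After 5 (seek(-23, END)): offset=5
After 6 (seek(-1, END)): offset=27
After 7 (read(2)): returned 'D', offset=28
After 8 (read(1)): returned '', offset=28
After 9 (read(3)): returned '', offset=28
After 10 (seek(+5, CUR)): offset=28
After 11 (seek(17, SET)): offset=17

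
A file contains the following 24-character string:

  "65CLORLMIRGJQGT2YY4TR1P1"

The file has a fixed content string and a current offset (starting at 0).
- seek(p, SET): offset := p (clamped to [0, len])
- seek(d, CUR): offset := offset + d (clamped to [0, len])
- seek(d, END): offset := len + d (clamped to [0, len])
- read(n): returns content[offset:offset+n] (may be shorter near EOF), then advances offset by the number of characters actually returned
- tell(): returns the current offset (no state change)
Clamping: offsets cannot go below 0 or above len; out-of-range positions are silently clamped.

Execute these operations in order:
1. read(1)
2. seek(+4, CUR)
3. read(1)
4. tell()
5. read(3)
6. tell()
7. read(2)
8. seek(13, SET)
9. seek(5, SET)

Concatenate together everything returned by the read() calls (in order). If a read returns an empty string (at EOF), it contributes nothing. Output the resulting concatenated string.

Answer: 6RLMIRG

Derivation:
After 1 (read(1)): returned '6', offset=1
After 2 (seek(+4, CUR)): offset=5
After 3 (read(1)): returned 'R', offset=6
After 4 (tell()): offset=6
After 5 (read(3)): returned 'LMI', offset=9
After 6 (tell()): offset=9
After 7 (read(2)): returned 'RG', offset=11
After 8 (seek(13, SET)): offset=13
After 9 (seek(5, SET)): offset=5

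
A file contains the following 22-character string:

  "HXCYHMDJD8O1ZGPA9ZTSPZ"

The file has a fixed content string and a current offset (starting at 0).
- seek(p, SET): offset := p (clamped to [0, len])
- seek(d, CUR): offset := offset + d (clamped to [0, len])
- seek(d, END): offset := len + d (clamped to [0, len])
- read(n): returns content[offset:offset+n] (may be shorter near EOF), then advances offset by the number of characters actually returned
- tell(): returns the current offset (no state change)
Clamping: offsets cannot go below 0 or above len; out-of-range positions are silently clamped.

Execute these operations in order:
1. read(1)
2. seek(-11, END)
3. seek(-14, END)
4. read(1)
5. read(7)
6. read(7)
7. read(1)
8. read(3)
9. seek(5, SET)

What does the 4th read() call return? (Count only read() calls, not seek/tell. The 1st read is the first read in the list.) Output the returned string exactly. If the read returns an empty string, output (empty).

Answer: 9ZTSPZ

Derivation:
After 1 (read(1)): returned 'H', offset=1
After 2 (seek(-11, END)): offset=11
After 3 (seek(-14, END)): offset=8
After 4 (read(1)): returned 'D', offset=9
After 5 (read(7)): returned '8O1ZGPA', offset=16
After 6 (read(7)): returned '9ZTSPZ', offset=22
After 7 (read(1)): returned '', offset=22
After 8 (read(3)): returned '', offset=22
After 9 (seek(5, SET)): offset=5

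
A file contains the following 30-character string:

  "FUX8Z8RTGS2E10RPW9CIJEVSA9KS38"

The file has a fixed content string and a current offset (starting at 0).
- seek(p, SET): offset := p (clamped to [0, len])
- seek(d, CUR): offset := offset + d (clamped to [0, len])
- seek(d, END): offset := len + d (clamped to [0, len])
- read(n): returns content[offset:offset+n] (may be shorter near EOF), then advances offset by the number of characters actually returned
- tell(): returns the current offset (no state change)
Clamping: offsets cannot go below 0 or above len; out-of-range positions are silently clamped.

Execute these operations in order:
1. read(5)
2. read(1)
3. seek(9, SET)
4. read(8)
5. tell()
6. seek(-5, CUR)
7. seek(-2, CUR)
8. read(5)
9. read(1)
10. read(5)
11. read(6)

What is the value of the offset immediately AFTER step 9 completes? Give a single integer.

After 1 (read(5)): returned 'FUX8Z', offset=5
After 2 (read(1)): returned '8', offset=6
After 3 (seek(9, SET)): offset=9
After 4 (read(8)): returned 'S2E10RPW', offset=17
After 5 (tell()): offset=17
After 6 (seek(-5, CUR)): offset=12
After 7 (seek(-2, CUR)): offset=10
After 8 (read(5)): returned '2E10R', offset=15
After 9 (read(1)): returned 'P', offset=16

Answer: 16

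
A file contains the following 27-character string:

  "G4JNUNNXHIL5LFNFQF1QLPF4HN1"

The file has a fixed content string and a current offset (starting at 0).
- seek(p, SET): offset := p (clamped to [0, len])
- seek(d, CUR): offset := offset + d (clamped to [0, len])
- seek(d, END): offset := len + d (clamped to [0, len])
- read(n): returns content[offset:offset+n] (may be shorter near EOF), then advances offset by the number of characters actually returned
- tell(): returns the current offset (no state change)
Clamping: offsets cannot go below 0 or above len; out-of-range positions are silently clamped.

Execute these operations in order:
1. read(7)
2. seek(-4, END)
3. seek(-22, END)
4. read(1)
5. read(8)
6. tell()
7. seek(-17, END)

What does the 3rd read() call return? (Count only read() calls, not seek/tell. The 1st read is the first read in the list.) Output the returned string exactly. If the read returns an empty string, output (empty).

After 1 (read(7)): returned 'G4JNUNN', offset=7
After 2 (seek(-4, END)): offset=23
After 3 (seek(-22, END)): offset=5
After 4 (read(1)): returned 'N', offset=6
After 5 (read(8)): returned 'NXHIL5LF', offset=14
After 6 (tell()): offset=14
After 7 (seek(-17, END)): offset=10

Answer: NXHIL5LF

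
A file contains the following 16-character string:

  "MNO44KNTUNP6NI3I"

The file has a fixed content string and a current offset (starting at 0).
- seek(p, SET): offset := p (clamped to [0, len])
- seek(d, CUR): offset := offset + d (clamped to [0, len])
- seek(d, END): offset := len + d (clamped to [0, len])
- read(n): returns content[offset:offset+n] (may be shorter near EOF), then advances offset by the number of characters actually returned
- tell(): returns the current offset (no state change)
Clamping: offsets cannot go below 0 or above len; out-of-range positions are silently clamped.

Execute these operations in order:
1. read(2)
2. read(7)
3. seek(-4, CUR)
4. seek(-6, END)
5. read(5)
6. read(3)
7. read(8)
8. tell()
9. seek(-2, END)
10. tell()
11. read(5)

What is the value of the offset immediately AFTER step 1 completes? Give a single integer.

After 1 (read(2)): returned 'MN', offset=2

Answer: 2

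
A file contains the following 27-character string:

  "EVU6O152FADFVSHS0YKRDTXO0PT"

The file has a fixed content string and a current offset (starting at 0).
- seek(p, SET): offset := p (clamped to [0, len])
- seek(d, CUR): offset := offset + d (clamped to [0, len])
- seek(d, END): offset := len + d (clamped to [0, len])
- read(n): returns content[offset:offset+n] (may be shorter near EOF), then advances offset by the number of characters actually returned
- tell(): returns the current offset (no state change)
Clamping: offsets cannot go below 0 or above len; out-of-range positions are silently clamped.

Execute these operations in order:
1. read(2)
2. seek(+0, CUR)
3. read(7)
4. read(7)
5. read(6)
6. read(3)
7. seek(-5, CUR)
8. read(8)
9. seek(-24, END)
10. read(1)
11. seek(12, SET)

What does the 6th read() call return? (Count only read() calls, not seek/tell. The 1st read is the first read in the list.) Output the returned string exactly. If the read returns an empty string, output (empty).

Answer: DTXO0PT

Derivation:
After 1 (read(2)): returned 'EV', offset=2
After 2 (seek(+0, CUR)): offset=2
After 3 (read(7)): returned 'U6O152F', offset=9
After 4 (read(7)): returned 'ADFVSHS', offset=16
After 5 (read(6)): returned '0YKRDT', offset=22
After 6 (read(3)): returned 'XO0', offset=25
After 7 (seek(-5, CUR)): offset=20
After 8 (read(8)): returned 'DTXO0PT', offset=27
After 9 (seek(-24, END)): offset=3
After 10 (read(1)): returned '6', offset=4
After 11 (seek(12, SET)): offset=12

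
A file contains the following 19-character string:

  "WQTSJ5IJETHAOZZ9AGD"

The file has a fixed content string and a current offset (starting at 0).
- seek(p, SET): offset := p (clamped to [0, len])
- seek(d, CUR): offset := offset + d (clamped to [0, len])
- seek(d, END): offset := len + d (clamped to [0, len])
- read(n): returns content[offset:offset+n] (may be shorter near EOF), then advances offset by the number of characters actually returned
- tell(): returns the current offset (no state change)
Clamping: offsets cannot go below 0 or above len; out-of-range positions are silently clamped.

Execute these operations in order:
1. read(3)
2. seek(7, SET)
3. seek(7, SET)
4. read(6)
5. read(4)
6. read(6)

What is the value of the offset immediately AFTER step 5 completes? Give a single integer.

After 1 (read(3)): returned 'WQT', offset=3
After 2 (seek(7, SET)): offset=7
After 3 (seek(7, SET)): offset=7
After 4 (read(6)): returned 'JETHAO', offset=13
After 5 (read(4)): returned 'ZZ9A', offset=17

Answer: 17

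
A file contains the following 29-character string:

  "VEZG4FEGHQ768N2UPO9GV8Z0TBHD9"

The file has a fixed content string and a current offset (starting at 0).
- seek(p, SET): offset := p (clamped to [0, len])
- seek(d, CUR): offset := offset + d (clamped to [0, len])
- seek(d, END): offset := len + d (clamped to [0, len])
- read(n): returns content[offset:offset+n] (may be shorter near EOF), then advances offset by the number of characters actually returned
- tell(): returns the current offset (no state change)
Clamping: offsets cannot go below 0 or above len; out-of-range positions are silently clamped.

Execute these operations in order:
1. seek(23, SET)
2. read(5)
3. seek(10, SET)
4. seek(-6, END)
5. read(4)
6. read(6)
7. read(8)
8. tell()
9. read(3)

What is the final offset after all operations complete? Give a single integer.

After 1 (seek(23, SET)): offset=23
After 2 (read(5)): returned '0TBHD', offset=28
After 3 (seek(10, SET)): offset=10
After 4 (seek(-6, END)): offset=23
After 5 (read(4)): returned '0TBH', offset=27
After 6 (read(6)): returned 'D9', offset=29
After 7 (read(8)): returned '', offset=29
After 8 (tell()): offset=29
After 9 (read(3)): returned '', offset=29

Answer: 29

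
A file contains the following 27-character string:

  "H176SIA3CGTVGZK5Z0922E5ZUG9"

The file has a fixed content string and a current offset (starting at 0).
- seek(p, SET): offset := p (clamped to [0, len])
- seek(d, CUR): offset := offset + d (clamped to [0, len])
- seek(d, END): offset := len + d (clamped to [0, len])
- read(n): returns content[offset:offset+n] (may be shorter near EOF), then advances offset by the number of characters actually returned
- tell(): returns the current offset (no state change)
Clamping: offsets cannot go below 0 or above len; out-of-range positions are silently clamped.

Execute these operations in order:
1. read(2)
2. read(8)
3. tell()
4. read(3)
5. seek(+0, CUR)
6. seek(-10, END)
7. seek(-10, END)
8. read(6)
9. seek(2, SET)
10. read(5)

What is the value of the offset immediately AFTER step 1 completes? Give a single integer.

Answer: 2

Derivation:
After 1 (read(2)): returned 'H1', offset=2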